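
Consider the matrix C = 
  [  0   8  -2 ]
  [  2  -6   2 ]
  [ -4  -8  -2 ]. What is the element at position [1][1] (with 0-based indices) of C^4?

Characteristic polynomial: λ^3 + 8λ^2 + 4λ - 48 = (λ - 2)(λ + 4)(λ + 6), so the eigenvalues are -6, -4, 2.
λ=-6: eigenvector (1, -1, -1).
λ=2: eigenvector (1, 0, -1).
λ=-4: eigenvector (-1, 1, 2).
P = [[1, 1, -1], [-1, 0, 1], [-1, -1, 2]], D = diag(-6, 2, -4), P⁻¹ = [[1, -1, 1], [1, 1, 0], [1, 0, 1]].
C⁴ = P·diag(1296, 16, 256)·P⁻¹ = [[1056, -1280, 1040], [-1040, 1296, -1040], [-800, 1280, -784]].
The requested entry is 1296.

1296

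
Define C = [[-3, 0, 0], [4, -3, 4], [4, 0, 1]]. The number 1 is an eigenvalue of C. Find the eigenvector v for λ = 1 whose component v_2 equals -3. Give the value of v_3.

C − 1I = [[-4, 0, 0], [4, -4, 4], [4, 0, 0]].
Solving (C − 1I)v = 0 gives the eigenspace spanned by (0, -3, -3).
With v_2 = -3, v = (0, -3, -3), so v_3 = -3.

-3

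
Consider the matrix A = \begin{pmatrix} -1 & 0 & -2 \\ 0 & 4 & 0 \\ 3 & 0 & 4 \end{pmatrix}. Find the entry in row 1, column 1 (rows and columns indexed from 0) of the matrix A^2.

16

Characteristic polynomial: μ^3 - 7μ^2 + 14μ - 8 = (μ - 4)(μ - 2)(μ - 1), so the eigenvalues are 1, 2, 4.
μ=1: eigenvector (1, 0, -1).
μ=4: eigenvector (0, 1, 0).
μ=2: eigenvector (-2, 0, 3).
P = [[1, 0, -2], [0, 1, 0], [-1, 0, 3]], D = diag(1, 4, 2), P⁻¹ = [[3, 0, 2], [0, 1, 0], [1, 0, 1]].
A² = P·diag(1, 16, 4)·P⁻¹ = [[-5, 0, -6], [0, 16, 0], [9, 0, 10]].
The requested entry is 16.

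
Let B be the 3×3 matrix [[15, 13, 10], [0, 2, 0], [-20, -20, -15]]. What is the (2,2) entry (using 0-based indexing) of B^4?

625

Characteristic polynomial: μ^3 - 2μ^2 - 25μ + 50 = (μ - 5)(μ - 2)(μ + 5), so the eigenvalues are -5, 2, 5.
μ=-5: eigenvector (-1, 0, 2).
μ=2: eigenvector (-1, 1, 0).
μ=5: eigenvector (-1, 0, 1).
P = [[-1, -1, -1], [0, 1, 0], [2, 0, 1]], D = diag(-5, 2, 5), P⁻¹ = [[1, 1, 1], [0, 1, 0], [-2, -2, -1]].
B⁴ = P·diag(625, 16, 625)·P⁻¹ = [[625, 609, 0], [0, 16, 0], [0, 0, 625]].
The requested entry is 625.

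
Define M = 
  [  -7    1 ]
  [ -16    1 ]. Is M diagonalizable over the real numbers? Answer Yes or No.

Characteristic polynomial: p(μ) = μ^2 + 6μ + 9 = (μ + 3)^2.
μ = -3 has algebraic multiplicity 2; rank(M + 3I) = 1, so geometric multiplicity = 1.
Geometric multiplicity < algebraic multiplicity, so M is not diagonalizable.

No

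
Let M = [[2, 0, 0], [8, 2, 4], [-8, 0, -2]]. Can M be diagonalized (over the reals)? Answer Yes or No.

Characteristic polynomial: p(λ) = λ^3 - 2λ^2 - 4λ + 8 = (λ - 2)^2(λ + 2).
λ = 2 has algebraic multiplicity 2; rank(M − 2I) = 1, so geometric multiplicity = 2.
Every eigenvalue has geometric = algebraic multiplicity, so M is diagonalizable.

Yes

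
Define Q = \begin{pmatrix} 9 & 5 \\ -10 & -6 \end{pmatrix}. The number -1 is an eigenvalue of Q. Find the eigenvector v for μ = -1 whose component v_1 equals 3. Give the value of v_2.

Q + 1I = [[10, 5], [-10, -5]].
Solving (Q + 1I)v = 0 gives the eigenspace spanned by (3, -6).
With v_1 = 3, v = (3, -6), so v_2 = -6.

-6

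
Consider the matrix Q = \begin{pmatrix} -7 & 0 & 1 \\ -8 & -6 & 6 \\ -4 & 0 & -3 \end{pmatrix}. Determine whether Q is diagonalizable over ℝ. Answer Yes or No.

Characteristic polynomial: p(μ) = μ^3 + 16μ^2 + 85μ + 150 = (μ + 5)^2(μ + 6).
μ = -5 has algebraic multiplicity 2; rank(Q + 5I) = 2, so geometric multiplicity = 1.
Geometric multiplicity < algebraic multiplicity, so Q is not diagonalizable.

No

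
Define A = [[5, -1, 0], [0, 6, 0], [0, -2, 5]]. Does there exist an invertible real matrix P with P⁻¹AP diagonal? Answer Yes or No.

Characteristic polynomial: p(λ) = λ^3 - 16λ^2 + 85λ - 150 = (λ - 6)(λ - 5)^2.
λ = 5 has algebraic multiplicity 2; rank(A − 5I) = 1, so geometric multiplicity = 2.
Every eigenvalue has geometric = algebraic multiplicity, so A is diagonalizable.

Yes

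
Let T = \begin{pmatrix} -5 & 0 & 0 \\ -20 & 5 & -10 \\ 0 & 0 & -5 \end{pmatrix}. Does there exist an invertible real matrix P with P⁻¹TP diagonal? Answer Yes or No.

Characteristic polynomial: p(s) = s^3 + 5s^2 - 25s - 125 = (s - 5)(s + 5)^2.
s = -5 has algebraic multiplicity 2; rank(T + 5I) = 1, so geometric multiplicity = 2.
Every eigenvalue has geometric = algebraic multiplicity, so T is diagonalizable.

Yes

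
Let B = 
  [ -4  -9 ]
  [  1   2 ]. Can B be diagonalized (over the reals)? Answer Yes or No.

Characteristic polynomial: p(t) = t^2 + 2t + 1 = (t + 1)^2.
t = -1 has algebraic multiplicity 2; rank(B + 1I) = 1, so geometric multiplicity = 1.
Geometric multiplicity < algebraic multiplicity, so B is not diagonalizable.

No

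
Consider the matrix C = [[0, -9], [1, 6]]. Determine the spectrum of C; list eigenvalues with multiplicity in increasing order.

3, 3

Characteristic polynomial: p(r) = r^2 - 6r + 9 = (r - 3)^2.
Roots (with multiplicity): 3, 3.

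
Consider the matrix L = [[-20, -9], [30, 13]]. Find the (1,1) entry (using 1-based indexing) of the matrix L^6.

93430

Characteristic polynomial: s^2 + 7s + 10 = (s + 2)(s + 5), so the eigenvalues are -5, -2.
s=-5: eigenvector (3, -5).
s=-2: eigenvector (1, -2).
P = [[3, 1], [-5, -2]], D = diag(-5, -2), P⁻¹ = [[2, 1], [-5, -3]].
L⁶ = P·diag(15625, 64)·P⁻¹ = [[93430, 46683], [-155610, -77741]].
The requested entry is 93430.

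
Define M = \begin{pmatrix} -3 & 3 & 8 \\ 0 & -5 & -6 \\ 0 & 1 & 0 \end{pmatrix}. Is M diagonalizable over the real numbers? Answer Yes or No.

Characteristic polynomial: p(r) = r^3 + 8r^2 + 21r + 18 = (r + 2)(r + 3)^2.
r = -3 has algebraic multiplicity 2; rank(M + 3I) = 2, so geometric multiplicity = 1.
Geometric multiplicity < algebraic multiplicity, so M is not diagonalizable.

No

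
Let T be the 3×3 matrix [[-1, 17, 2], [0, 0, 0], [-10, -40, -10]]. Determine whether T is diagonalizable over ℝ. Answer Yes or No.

Characteristic polynomial: p(μ) = μ^3 + 11μ^2 + 30μ = μ(μ + 5)(μ + 6).
All 3 eigenvalues are distinct, so T is diagonalizable.

Yes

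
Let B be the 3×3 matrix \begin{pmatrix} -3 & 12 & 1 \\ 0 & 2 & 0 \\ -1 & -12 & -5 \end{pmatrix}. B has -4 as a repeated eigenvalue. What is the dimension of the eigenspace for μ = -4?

B + 4I = [[1, 12, 1], [0, 6, 0], [-1, -12, -1]].
This matrix has rank 2, so its null space has dimension 3 − 2 = 1.

1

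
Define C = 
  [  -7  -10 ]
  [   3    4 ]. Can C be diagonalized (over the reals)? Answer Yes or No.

Characteristic polynomial: p(λ) = λ^2 + 3λ + 2 = (λ + 1)(λ + 2).
All 2 eigenvalues are distinct, so C is diagonalizable.

Yes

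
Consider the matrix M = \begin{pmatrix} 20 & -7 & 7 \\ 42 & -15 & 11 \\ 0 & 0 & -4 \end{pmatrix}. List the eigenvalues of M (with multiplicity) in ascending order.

Characteristic polynomial: p(μ) = μ^3 - μ^2 - 26μ - 24 = (μ - 6)(μ + 1)(μ + 4).
Roots (with multiplicity): -4, -1, 6.

-4, -1, 6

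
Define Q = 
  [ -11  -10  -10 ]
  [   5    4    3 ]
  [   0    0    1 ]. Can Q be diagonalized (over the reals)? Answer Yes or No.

Characteristic polynomial: p(λ) = λ^3 + 6λ^2 - λ - 6 = (λ - 1)(λ + 1)(λ + 6).
All 3 eigenvalues are distinct, so Q is diagonalizable.

Yes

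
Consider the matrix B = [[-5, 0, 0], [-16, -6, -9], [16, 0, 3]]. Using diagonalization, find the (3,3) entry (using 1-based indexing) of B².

9

Characteristic polynomial: r^3 + 8r^2 - 3r - 90 = (r - 3)(r + 5)(r + 6), so the eigenvalues are -6, -5, 3.
r=-6: eigenvector (0, 1, 0).
r=-5: eigenvector (1, 2, -2).
r=3: eigenvector (0, -1, 1).
P = [[0, 1, 0], [1, 2, -1], [0, -2, 1]], D = diag(-6, -5, 3), P⁻¹ = [[0, 1, 1], [1, 0, 0], [2, 0, 1]].
B² = P·diag(36, 25, 9)·P⁻¹ = [[25, 0, 0], [32, 36, 27], [-32, 0, 9]].
The requested entry is 9.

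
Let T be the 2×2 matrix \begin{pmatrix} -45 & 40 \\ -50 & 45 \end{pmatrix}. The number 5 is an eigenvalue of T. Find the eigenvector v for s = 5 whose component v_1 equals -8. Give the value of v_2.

-10

T − 5I = [[-50, 40], [-50, 40]].
Solving (T − 5I)v = 0 gives the eigenspace spanned by (-8, -10).
With v_1 = -8, v = (-8, -10), so v_2 = -10.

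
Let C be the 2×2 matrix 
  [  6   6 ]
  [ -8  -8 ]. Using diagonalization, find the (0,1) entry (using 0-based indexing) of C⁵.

Characteristic polynomial: t^2 + 2t = t(t + 2), so the eigenvalues are -2, 0.
t=0: eigenvector (1, -1).
t=-2: eigenvector (-3, 4).
P = [[1, -3], [-1, 4]], D = diag(0, -2), P⁻¹ = [[4, 3], [1, 1]].
C⁵ = P·diag(0, -32)·P⁻¹ = [[96, 96], [-128, -128]].
The requested entry is 96.

96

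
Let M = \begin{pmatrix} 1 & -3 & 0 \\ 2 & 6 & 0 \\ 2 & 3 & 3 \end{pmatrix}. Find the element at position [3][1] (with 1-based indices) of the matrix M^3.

74

Characteristic polynomial: t^3 - 10t^2 + 33t - 36 = (t - 4)(t - 3)^2, so the eigenvalues are 3, 3, 4.
t=4: eigenvector (1, -1, -1).
t=3: eigenvector (3, -2, -3).
t=3: eigenvector (0, 0, 1).
P = [[1, 3, 0], [-1, -2, 0], [-1, -3, 1]], D = diag(4, 3, 3), P⁻¹ = [[-2, -3, 0], [1, 1, 0], [1, 0, 1]].
M³ = P·diag(64, 27, 27)·P⁻¹ = [[-47, -111, 0], [74, 138, 0], [74, 111, 27]].
The requested entry is 74.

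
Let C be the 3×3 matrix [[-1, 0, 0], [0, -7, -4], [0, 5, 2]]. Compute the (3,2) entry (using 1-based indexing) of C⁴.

Characteristic polynomial: μ^3 + 6μ^2 + 11μ + 6 = (μ + 1)(μ + 2)(μ + 3), so the eigenvalues are -3, -2, -1.
μ=-1: eigenvector (1, 0, 0).
μ=-2: eigenvector (0, -4, 5).
μ=-3: eigenvector (0, 1, -1).
P = [[1, 0, 0], [0, -4, 1], [0, 5, -1]], D = diag(-1, -2, -3), P⁻¹ = [[1, 0, 0], [0, 1, 1], [0, 5, 4]].
C⁴ = P·diag(1, 16, 81)·P⁻¹ = [[1, 0, 0], [0, 341, 260], [0, -325, -244]].
The requested entry is -325.

-325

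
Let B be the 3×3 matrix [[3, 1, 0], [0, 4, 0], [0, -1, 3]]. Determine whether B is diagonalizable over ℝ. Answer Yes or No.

Characteristic polynomial: p(r) = r^3 - 10r^2 + 33r - 36 = (r - 4)(r - 3)^2.
r = 3 has algebraic multiplicity 2; rank(B − 3I) = 1, so geometric multiplicity = 2.
Every eigenvalue has geometric = algebraic multiplicity, so B is diagonalizable.

Yes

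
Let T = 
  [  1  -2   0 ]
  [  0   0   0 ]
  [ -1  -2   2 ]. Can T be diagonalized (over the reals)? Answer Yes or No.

Characteristic polynomial: p(λ) = λ^3 - 3λ^2 + 2λ = λ(λ - 2)(λ - 1).
All 3 eigenvalues are distinct, so T is diagonalizable.

Yes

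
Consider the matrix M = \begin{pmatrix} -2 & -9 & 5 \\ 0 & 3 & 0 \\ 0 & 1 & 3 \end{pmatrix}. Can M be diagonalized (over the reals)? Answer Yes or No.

No

Characteristic polynomial: p(t) = t^3 - 4t^2 - 3t + 18 = (t - 3)^2(t + 2).
t = 3 has algebraic multiplicity 2; rank(M − 3I) = 2, so geometric multiplicity = 1.
Geometric multiplicity < algebraic multiplicity, so M is not diagonalizable.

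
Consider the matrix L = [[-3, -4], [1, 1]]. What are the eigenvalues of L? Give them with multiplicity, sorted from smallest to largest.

Characteristic polynomial: p(λ) = λ^2 + 2λ + 1 = (λ + 1)^2.
Roots (with multiplicity): -1, -1.

-1, -1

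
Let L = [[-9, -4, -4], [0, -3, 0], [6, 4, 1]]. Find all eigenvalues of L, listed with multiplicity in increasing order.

-5, -3, -3

Characteristic polynomial: p(t) = t^3 + 11t^2 + 39t + 45 = (t + 3)^2(t + 5).
Roots (with multiplicity): -5, -3, -3.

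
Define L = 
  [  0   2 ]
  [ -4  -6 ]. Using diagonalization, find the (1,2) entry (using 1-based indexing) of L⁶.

-4032

Characteristic polynomial: μ^2 + 6μ + 8 = (μ + 2)(μ + 4), so the eigenvalues are -4, -2.
μ=-4: eigenvector (1, -2).
μ=-2: eigenvector (1, -1).
P = [[1, 1], [-2, -1]], D = diag(-4, -2), P⁻¹ = [[-1, -1], [2, 1]].
L⁶ = P·diag(4096, 64)·P⁻¹ = [[-3968, -4032], [8064, 8128]].
The requested entry is -4032.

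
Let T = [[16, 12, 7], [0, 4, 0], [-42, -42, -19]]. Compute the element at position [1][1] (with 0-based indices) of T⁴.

Characteristic polynomial: λ^3 - λ^2 - 22λ + 40 = (λ - 4)(λ - 2)(λ + 5), so the eigenvalues are -5, 2, 4.
λ=4: eigenvector (-1, 1, 0).
λ=2: eigenvector (1, 0, -2).
λ=-5: eigenvector (-1, 0, 3).
P = [[-1, 1, -1], [1, 0, 0], [0, -2, 3]], D = diag(4, 2, -5), P⁻¹ = [[0, 1, 0], [3, 3, 1], [2, 2, 1]].
T⁴ = P·diag(256, 16, 625)·P⁻¹ = [[-1202, -1458, -609], [0, 256, 0], [3654, 3654, 1843]].
The requested entry is 256.

256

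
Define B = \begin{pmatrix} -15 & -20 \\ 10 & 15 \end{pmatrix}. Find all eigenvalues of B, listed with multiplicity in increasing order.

Characteristic polynomial: p(r) = r^2 - 25 = (r - 5)(r + 5).
Roots (with multiplicity): -5, 5.

-5, 5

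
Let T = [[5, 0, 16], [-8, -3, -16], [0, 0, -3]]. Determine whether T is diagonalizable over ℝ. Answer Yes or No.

Characteristic polynomial: p(μ) = μ^3 + μ^2 - 21μ - 45 = (μ - 5)(μ + 3)^2.
μ = -3 has algebraic multiplicity 2; rank(T + 3I) = 1, so geometric multiplicity = 2.
Every eigenvalue has geometric = algebraic multiplicity, so T is diagonalizable.

Yes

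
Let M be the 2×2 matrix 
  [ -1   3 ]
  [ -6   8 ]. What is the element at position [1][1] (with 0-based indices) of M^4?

Characteristic polynomial: t^2 - 7t + 10 = (t - 5)(t - 2), so the eigenvalues are 2, 5.
t=5: eigenvector (1, 2).
t=2: eigenvector (-1, -1).
P = [[1, -1], [2, -1]], D = diag(5, 2), P⁻¹ = [[-1, 1], [-2, 1]].
M⁴ = P·diag(625, 16)·P⁻¹ = [[-593, 609], [-1218, 1234]].
The requested entry is 1234.

1234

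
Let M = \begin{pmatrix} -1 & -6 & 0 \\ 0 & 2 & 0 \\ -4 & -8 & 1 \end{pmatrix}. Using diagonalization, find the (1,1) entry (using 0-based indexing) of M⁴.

16

Characteristic polynomial: r^3 - 2r^2 - r + 2 = (r - 2)(r - 1)(r + 1), so the eigenvalues are -1, 1, 2.
r=-1: eigenvector (1, 0, 2).
r=2: eigenvector (-2, 1, 0).
r=1: eigenvector (0, 0, 1).
P = [[1, -2, 0], [0, 1, 0], [2, 0, 1]], D = diag(-1, 2, 1), P⁻¹ = [[1, 2, 0], [0, 1, 0], [-2, -4, 1]].
M⁴ = P·diag(1, 16, 1)·P⁻¹ = [[1, -30, 0], [0, 16, 0], [0, 0, 1]].
The requested entry is 16.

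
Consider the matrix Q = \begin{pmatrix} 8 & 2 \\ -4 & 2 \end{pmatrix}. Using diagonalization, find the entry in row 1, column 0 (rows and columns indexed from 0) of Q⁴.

Characteristic polynomial: s^2 - 10s + 24 = (s - 6)(s - 4), so the eigenvalues are 4, 6.
s=6: eigenvector (1, -1).
s=4: eigenvector (-1, 2).
P = [[1, -1], [-1, 2]], D = diag(6, 4), P⁻¹ = [[2, 1], [1, 1]].
Q⁴ = P·diag(1296, 256)·P⁻¹ = [[2336, 1040], [-2080, -784]].
The requested entry is -2080.

-2080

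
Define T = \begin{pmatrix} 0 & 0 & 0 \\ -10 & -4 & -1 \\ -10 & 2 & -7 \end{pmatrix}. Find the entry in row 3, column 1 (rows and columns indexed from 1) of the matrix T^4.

1250

Characteristic polynomial: s^3 + 11s^2 + 30s = s(s + 5)(s + 6), so the eigenvalues are -6, -5, 0.
s=0: eigenvector (1, -2, -2).
s=-5: eigenvector (0, 1, 1).
s=-6: eigenvector (0, -1, -2).
P = [[1, 0, 0], [-2, 1, -1], [-2, 1, -2]], D = diag(0, -5, -6), P⁻¹ = [[1, 0, 0], [2, 2, -1], [0, 1, -1]].
T⁴ = P·diag(0, 625, 1296)·P⁻¹ = [[0, 0, 0], [1250, -46, 671], [1250, -1342, 1967]].
The requested entry is 1250.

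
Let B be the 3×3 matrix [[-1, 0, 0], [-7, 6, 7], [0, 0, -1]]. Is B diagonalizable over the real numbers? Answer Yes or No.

Yes

Characteristic polynomial: p(μ) = μ^3 - 4μ^2 - 11μ - 6 = (μ - 6)(μ + 1)^2.
μ = -1 has algebraic multiplicity 2; rank(B + 1I) = 1, so geometric multiplicity = 2.
Every eigenvalue has geometric = algebraic multiplicity, so B is diagonalizable.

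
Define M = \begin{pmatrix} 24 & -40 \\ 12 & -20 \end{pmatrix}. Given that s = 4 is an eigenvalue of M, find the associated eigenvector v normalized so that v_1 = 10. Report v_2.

5

M − 4I = [[20, -40], [12, -24]].
Solving (M − 4I)v = 0 gives the eigenspace spanned by (10, 5).
With v_1 = 10, v = (10, 5), so v_2 = 5.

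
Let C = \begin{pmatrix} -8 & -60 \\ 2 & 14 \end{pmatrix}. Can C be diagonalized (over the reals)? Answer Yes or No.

Yes

Characteristic polynomial: p(λ) = λ^2 - 6λ + 8 = (λ - 4)(λ - 2).
All 2 eigenvalues are distinct, so C is diagonalizable.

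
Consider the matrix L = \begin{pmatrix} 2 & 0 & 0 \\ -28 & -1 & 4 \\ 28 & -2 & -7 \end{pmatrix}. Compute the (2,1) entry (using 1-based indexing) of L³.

Characteristic polynomial: s^3 + 6s^2 - s - 30 = (s - 2)(s + 3)(s + 5), so the eigenvalues are -5, -3, 2.
s=2: eigenvector (1, -4, 4).
s=-3: eigenvector (0, 2, -1).
s=-5: eigenvector (0, -1, 1).
P = [[1, 0, 0], [-4, 2, -1], [4, -1, 1]], D = diag(2, -3, -5), P⁻¹ = [[1, 0, 0], [0, 1, 1], [-4, 1, 2]].
L³ = P·diag(8, -27, -125)·P⁻¹ = [[8, 0, 0], [-532, 71, 196], [532, -98, -223]].
The requested entry is -532.

-532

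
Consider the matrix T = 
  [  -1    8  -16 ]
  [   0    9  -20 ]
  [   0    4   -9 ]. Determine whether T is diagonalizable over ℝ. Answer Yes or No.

Characteristic polynomial: p(μ) = μ^3 + μ^2 - μ - 1 = (μ - 1)(μ + 1)^2.
μ = -1 has algebraic multiplicity 2; rank(T + 1I) = 1, so geometric multiplicity = 2.
Every eigenvalue has geometric = algebraic multiplicity, so T is diagonalizable.

Yes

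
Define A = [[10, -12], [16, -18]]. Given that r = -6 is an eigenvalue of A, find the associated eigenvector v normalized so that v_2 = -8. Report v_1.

-6

A + 6I = [[16, -12], [16, -12]].
Solving (A + 6I)v = 0 gives the eigenspace spanned by (-6, -8).
With v_2 = -8, v = (-6, -8), so v_1 = -6.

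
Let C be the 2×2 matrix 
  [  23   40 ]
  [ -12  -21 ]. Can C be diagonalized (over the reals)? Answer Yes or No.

Characteristic polynomial: p(λ) = λ^2 - 2λ - 3 = (λ - 3)(λ + 1).
All 2 eigenvalues are distinct, so C is diagonalizable.

Yes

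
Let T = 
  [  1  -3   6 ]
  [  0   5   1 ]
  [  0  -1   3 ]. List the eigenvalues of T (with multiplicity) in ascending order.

1, 4, 4

Characteristic polynomial: p(μ) = μ^3 - 9μ^2 + 24μ - 16 = (μ - 4)^2(μ - 1).
Roots (with multiplicity): 1, 4, 4.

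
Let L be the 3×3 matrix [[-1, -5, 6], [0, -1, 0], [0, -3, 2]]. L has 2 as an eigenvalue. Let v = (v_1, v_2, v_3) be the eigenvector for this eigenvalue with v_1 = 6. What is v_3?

3

L − 2I = [[-3, -5, 6], [0, -3, 0], [0, -3, 0]].
Solving (L − 2I)v = 0 gives the eigenspace spanned by (6, 0, 3).
With v_1 = 6, v = (6, 0, 3), so v_3 = 3.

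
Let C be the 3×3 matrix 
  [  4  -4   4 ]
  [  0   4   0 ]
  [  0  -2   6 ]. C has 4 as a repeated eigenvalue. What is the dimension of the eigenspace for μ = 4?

2

C − 4I = [[0, -4, 4], [0, 0, 0], [0, -2, 2]].
This matrix has rank 1, so its null space has dimension 3 − 1 = 2.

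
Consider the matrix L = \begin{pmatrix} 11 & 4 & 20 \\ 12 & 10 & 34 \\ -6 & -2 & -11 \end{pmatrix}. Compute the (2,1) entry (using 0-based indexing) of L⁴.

-1342

Characteristic polynomial: t^3 - 10t^2 + 19t + 30 = (t - 6)(t - 5)(t + 1), so the eigenvalues are -1, 5, 6.
t=-1: eigenvector (-1, -2, 1).
t=6: eigenvector (4, 5, -2).
t=5: eigenvector (-2, -2, 1).
P = [[-1, 4, -2], [-2, 5, -2], [1, -2, 1]], D = diag(-1, 6, 5), P⁻¹ = [[1, 0, 2], [0, 1, 2], [-1, 2, 3]].
L⁴ = P·diag(1, 1296, 625)·P⁻¹ = [[1249, 2684, 6616], [1248, 3980, 9206], [-624, -1342, -3307]].
The requested entry is -1342.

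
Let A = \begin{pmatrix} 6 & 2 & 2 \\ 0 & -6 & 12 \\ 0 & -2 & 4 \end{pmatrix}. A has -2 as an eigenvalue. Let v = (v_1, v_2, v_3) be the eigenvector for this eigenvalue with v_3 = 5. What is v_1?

A + 2I = [[8, 2, 2], [0, -4, 12], [0, -2, 6]].
Solving (A + 2I)v = 0 gives the eigenspace spanned by (-5, 15, 5).
With v_3 = 5, v = (-5, 15, 5), so v_1 = -5.

-5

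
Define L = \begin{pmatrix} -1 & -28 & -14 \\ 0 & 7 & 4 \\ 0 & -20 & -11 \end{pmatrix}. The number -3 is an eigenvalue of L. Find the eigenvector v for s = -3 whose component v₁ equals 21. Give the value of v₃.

15

L + 3I = [[2, -28, -14], [0, 10, 4], [0, -20, -8]].
Solving (L + 3I)v = 0 gives the eigenspace spanned by (21, -6, 15).
With v₁ = 21, v = (21, -6, 15), so v₃ = 15.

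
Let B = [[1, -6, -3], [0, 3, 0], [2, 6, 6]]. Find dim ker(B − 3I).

2

B − 3I = [[-2, -6, -3], [0, 0, 0], [2, 6, 3]].
This matrix has rank 1, so its null space has dimension 3 − 1 = 2.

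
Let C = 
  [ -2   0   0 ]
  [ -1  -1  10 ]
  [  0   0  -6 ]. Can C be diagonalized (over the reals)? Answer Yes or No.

Characteristic polynomial: p(s) = s^3 + 9s^2 + 20s + 12 = (s + 1)(s + 2)(s + 6).
All 3 eigenvalues are distinct, so C is diagonalizable.

Yes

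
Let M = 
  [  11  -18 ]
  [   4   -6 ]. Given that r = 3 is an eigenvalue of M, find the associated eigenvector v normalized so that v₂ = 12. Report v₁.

M − 3I = [[8, -18], [4, -9]].
Solving (M − 3I)v = 0 gives the eigenspace spanned by (27, 12).
With v₂ = 12, v = (27, 12), so v₁ = 27.

27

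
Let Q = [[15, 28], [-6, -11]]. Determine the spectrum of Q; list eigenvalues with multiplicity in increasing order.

1, 3

Characteristic polynomial: p(λ) = λ^2 - 4λ + 3 = (λ - 3)(λ - 1).
Roots (with multiplicity): 1, 3.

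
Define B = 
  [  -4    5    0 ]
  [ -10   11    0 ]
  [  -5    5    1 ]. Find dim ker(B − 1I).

B − 1I = [[-5, 5, 0], [-10, 10, 0], [-5, 5, 0]].
This matrix has rank 1, so its null space has dimension 3 − 1 = 2.

2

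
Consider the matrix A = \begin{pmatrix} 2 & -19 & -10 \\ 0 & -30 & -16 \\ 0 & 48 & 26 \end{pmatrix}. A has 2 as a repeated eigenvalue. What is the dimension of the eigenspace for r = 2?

A − 2I = [[0, -19, -10], [0, -32, -16], [0, 48, 24]].
This matrix has rank 2, so its null space has dimension 3 − 2 = 1.

1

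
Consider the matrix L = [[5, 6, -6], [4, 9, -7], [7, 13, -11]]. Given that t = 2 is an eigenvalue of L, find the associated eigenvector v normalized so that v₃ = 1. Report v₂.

1

L − 2I = [[3, 6, -6], [4, 7, -7], [7, 13, -13]].
Solving (L − 2I)v = 0 gives the eigenspace spanned by (0, 1, 1).
With v₃ = 1, v = (0, 1, 1), so v₂ = 1.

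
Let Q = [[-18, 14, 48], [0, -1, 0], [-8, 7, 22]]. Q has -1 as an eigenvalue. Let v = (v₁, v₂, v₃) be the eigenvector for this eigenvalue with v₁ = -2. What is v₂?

1

Q + 1I = [[-17, 14, 48], [0, 0, 0], [-8, 7, 23]].
Solving (Q + 1I)v = 0 gives the eigenspace spanned by (-2, 1, -1).
With v₁ = -2, v = (-2, 1, -1), so v₂ = 1.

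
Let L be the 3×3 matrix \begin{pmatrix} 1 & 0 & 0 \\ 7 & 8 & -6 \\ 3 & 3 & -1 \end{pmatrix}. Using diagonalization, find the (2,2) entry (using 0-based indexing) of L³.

Characteristic polynomial: s^3 - 8s^2 + 17s - 10 = (s - 5)(s - 2)(s - 1), so the eigenvalues are 1, 2, 5.
s=1: eigenvector (1, -1, 0).
s=5: eigenvector (0, 2, 1).
s=2: eigenvector (0, -1, -1).
P = [[1, 0, 0], [-1, 2, -1], [0, 1, -1]], D = diag(1, 5, 2), P⁻¹ = [[1, 0, 0], [1, 1, -1], [1, 1, -2]].
L³ = P·diag(1, 125, 8)·P⁻¹ = [[1, 0, 0], [241, 242, -234], [117, 117, -109]].
The requested entry is -109.

-109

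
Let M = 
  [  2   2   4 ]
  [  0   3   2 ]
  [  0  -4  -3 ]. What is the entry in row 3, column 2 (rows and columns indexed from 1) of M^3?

Characteristic polynomial: t^3 - 2t^2 - t + 2 = (t - 2)(t - 1)(t + 1), so the eigenvalues are -1, 1, 2.
t=-1: eigenvector (2, 1, -2).
t=2: eigenvector (1, 0, 0).
t=1: eigenvector (2, 1, -1).
P = [[2, 1, 2], [1, 0, 1], [-2, 0, -1]], D = diag(-1, 2, 1), P⁻¹ = [[0, -1, -1], [1, -2, 0], [0, 2, 1]].
M³ = P·diag(-1, 8, 1)·P⁻¹ = [[8, -10, 4], [0, 3, 2], [0, -4, -3]].
The requested entry is -4.

-4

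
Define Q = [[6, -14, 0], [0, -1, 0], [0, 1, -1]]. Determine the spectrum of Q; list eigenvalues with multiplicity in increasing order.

Characteristic polynomial: p(r) = r^3 - 4r^2 - 11r - 6 = (r - 6)(r + 1)^2.
Roots (with multiplicity): -1, -1, 6.

-1, -1, 6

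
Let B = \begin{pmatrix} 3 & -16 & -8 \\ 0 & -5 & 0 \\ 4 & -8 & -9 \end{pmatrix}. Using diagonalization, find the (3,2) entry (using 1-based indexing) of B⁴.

Characteristic polynomial: r^3 + 11r^2 + 35r + 25 = (r + 1)(r + 5)^2, so the eigenvalues are -5, -5, -1.
r=-5: eigenvector (-2, 1, -4).
r=-1: eigenvector (2, 0, 1).
r=-5: eigenvector (1, 0, 1).
P = [[-2, 2, 1], [1, 0, 0], [-4, 1, 1]], D = diag(-5, -1, -5), P⁻¹ = [[0, 1, 0], [1, -2, -1], [-1, 6, 2]].
B⁴ = P·diag(625, 1, 625)·P⁻¹ = [[-623, 2496, 1248], [0, 625, 0], [-624, 1248, 1249]].
The requested entry is 1248.

1248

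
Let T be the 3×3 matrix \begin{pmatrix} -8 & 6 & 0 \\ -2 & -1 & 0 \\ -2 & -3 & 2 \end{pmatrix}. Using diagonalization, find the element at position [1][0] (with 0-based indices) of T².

Characteristic polynomial: μ^3 + 7μ^2 + 2μ - 40 = (μ - 2)(μ + 4)(μ + 5), so the eigenvalues are -5, -4, 2.
μ=-5: eigenvector (2, 1, 1).
μ=-4: eigenvector (3, 2, 2).
μ=2: eigenvector (0, 0, 1).
P = [[2, 3, 0], [1, 2, 0], [1, 2, 1]], D = diag(-5, -4, 2), P⁻¹ = [[2, -3, 0], [-1, 2, 0], [0, -1, 1]].
T² = P·diag(25, 16, 4)·P⁻¹ = [[52, -54, 0], [18, -11, 0], [18, -15, 4]].
The requested entry is 18.

18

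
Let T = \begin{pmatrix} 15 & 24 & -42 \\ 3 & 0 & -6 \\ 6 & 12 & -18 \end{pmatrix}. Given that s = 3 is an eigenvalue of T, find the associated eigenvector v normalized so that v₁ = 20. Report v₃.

8

T − 3I = [[12, 24, -42], [3, -3, -6], [6, 12, -21]].
Solving (T − 3I)v = 0 gives the eigenspace spanned by (20, 4, 8).
With v₁ = 20, v = (20, 4, 8), so v₃ = 8.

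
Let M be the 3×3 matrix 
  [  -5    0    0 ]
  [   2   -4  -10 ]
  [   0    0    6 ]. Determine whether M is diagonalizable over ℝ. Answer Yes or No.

Characteristic polynomial: p(t) = t^3 + 3t^2 - 34t - 120 = (t - 6)(t + 4)(t + 5).
All 3 eigenvalues are distinct, so M is diagonalizable.

Yes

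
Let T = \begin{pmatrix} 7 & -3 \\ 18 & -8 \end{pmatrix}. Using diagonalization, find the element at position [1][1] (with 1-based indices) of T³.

Characteristic polynomial: μ^2 + μ - 2 = (μ - 1)(μ + 2), so the eigenvalues are -2, 1.
μ=1: eigenvector (-1, -2).
μ=-2: eigenvector (1, 3).
P = [[-1, 1], [-2, 3]], D = diag(1, -2), P⁻¹ = [[-3, 1], [-2, 1]].
T³ = P·diag(1, -8)·P⁻¹ = [[19, -9], [54, -26]].
The requested entry is 19.

19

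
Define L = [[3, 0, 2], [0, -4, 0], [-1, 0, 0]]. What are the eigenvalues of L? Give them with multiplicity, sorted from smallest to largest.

-4, 1, 2

Characteristic polynomial: p(t) = t^3 + t^2 - 10t + 8 = (t - 2)(t - 1)(t + 4).
Roots (with multiplicity): -4, 1, 2.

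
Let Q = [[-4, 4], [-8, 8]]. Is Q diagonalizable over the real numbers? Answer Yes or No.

Characteristic polynomial: p(λ) = λ^2 - 4λ = λ(λ - 4).
All 2 eigenvalues are distinct, so Q is diagonalizable.

Yes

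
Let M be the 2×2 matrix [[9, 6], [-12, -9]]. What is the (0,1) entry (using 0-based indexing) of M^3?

54

Characteristic polynomial: r^2 - 9 = (r - 3)(r + 3), so the eigenvalues are -3, 3.
r=3: eigenvector (-1, 1).
r=-3: eigenvector (-1, 2).
P = [[-1, -1], [1, 2]], D = diag(3, -3), P⁻¹ = [[-2, -1], [1, 1]].
M³ = P·diag(27, -27)·P⁻¹ = [[81, 54], [-108, -81]].
The requested entry is 54.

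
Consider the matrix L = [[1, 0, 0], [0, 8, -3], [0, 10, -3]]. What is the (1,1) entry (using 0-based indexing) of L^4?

Characteristic polynomial: μ^3 - 6μ^2 + 11μ - 6 = (μ - 3)(μ - 2)(μ - 1), so the eigenvalues are 1, 2, 3.
μ=1: eigenvector (1, 0, 0).
μ=3: eigenvector (0, 3, 5).
μ=2: eigenvector (0, 1, 2).
P = [[1, 0, 0], [0, 3, 1], [0, 5, 2]], D = diag(1, 3, 2), P⁻¹ = [[1, 0, 0], [0, 2, -1], [0, -5, 3]].
L⁴ = P·diag(1, 81, 16)·P⁻¹ = [[1, 0, 0], [0, 406, -195], [0, 650, -309]].
The requested entry is 406.

406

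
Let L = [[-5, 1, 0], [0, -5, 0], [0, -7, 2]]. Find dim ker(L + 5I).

L + 5I = [[0, 1, 0], [0, 0, 0], [0, -7, 7]].
This matrix has rank 2, so its null space has dimension 3 − 2 = 1.

1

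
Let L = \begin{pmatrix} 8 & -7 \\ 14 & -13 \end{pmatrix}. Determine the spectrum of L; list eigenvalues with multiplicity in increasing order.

-6, 1

Characteristic polynomial: p(s) = s^2 + 5s - 6 = (s - 1)(s + 6).
Roots (with multiplicity): -6, 1.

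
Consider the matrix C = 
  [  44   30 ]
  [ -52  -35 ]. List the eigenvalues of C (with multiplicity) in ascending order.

Characteristic polynomial: p(r) = r^2 - 9r + 20 = (r - 5)(r - 4).
Roots (with multiplicity): 4, 5.

4, 5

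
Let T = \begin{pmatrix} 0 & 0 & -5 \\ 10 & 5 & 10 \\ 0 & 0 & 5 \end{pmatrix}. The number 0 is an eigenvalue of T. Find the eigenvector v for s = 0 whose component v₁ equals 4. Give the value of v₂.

-8

T = [[0, 0, -5], [10, 5, 10], [0, 0, 5]].
Solving (T)v = 0 gives the eigenspace spanned by (4, -8, 0).
With v₁ = 4, v = (4, -8, 0), so v₂ = -8.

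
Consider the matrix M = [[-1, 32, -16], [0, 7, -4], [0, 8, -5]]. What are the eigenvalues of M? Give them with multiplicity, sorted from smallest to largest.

Characteristic polynomial: p(λ) = λ^3 - λ^2 - 5λ - 3 = (λ - 3)(λ + 1)^2.
Roots (with multiplicity): -1, -1, 3.

-1, -1, 3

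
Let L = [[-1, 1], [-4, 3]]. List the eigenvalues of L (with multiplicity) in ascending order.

Characteristic polynomial: p(λ) = λ^2 - 2λ + 1 = (λ - 1)^2.
Roots (with multiplicity): 1, 1.

1, 1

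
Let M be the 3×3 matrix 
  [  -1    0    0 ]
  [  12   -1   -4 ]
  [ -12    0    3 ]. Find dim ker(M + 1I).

M + 1I = [[0, 0, 0], [12, 0, -4], [-12, 0, 4]].
This matrix has rank 1, so its null space has dimension 3 − 1 = 2.

2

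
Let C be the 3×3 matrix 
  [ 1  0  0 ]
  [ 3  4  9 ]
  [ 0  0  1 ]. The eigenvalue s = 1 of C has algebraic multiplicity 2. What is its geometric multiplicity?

2

C − 1I = [[0, 0, 0], [3, 3, 9], [0, 0, 0]].
This matrix has rank 1, so its null space has dimension 3 − 1 = 2.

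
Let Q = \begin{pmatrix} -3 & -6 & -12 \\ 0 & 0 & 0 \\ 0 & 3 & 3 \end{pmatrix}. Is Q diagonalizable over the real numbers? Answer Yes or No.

Characteristic polynomial: p(μ) = μ^3 - 9μ = μ(μ - 3)(μ + 3).
All 3 eigenvalues are distinct, so Q is diagonalizable.

Yes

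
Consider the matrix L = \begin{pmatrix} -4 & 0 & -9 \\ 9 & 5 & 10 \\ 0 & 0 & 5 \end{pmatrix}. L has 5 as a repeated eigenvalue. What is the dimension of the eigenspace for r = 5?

L − 5I = [[-9, 0, -9], [9, 0, 10], [0, 0, 0]].
This matrix has rank 2, so its null space has dimension 3 − 2 = 1.

1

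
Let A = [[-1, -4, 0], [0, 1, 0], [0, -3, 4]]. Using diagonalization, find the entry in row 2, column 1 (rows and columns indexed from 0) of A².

-15

Characteristic polynomial: λ^3 - 4λ^2 - λ + 4 = (λ - 4)(λ - 1)(λ + 1), so the eigenvalues are -1, 1, 4.
λ=4: eigenvector (0, 0, 1).
λ=1: eigenvector (-2, 1, 1).
λ=-1: eigenvector (1, 0, 0).
P = [[0, -2, 1], [0, 1, 0], [1, 1, 0]], D = diag(4, 1, -1), P⁻¹ = [[0, -1, 1], [0, 1, 0], [1, 2, 0]].
A² = P·diag(16, 1, 1)·P⁻¹ = [[1, 0, 0], [0, 1, 0], [0, -15, 16]].
The requested entry is -15.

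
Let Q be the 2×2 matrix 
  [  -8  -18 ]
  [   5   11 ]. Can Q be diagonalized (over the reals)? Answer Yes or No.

Yes

Characteristic polynomial: p(μ) = μ^2 - 3μ + 2 = (μ - 2)(μ - 1).
All 2 eigenvalues are distinct, so Q is diagonalizable.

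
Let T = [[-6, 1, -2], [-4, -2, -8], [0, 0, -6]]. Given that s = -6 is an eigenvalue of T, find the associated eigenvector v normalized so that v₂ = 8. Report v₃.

4

T + 6I = [[0, 1, -2], [-4, 4, -8], [0, 0, 0]].
Solving (T + 6I)v = 0 gives the eigenspace spanned by (0, 8, 4).
With v₂ = 8, v = (0, 8, 4), so v₃ = 4.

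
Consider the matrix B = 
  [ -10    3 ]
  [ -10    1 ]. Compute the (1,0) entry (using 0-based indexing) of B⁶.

Characteristic polynomial: λ^2 + 9λ + 20 = (λ + 4)(λ + 5), so the eigenvalues are -5, -4.
λ=-4: eigenvector (-1, -2).
λ=-5: eigenvector (3, 5).
P = [[-1, 3], [-2, 5]], D = diag(-4, -5), P⁻¹ = [[5, -3], [2, -1]].
B⁶ = P·diag(4096, 15625)·P⁻¹ = [[73270, -34587], [115290, -53549]].
The requested entry is 115290.

115290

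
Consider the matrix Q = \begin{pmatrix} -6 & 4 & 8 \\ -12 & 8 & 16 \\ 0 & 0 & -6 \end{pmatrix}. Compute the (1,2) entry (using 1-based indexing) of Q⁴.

32

Characteristic polynomial: s^3 + 4s^2 - 12s = s(s - 2)(s + 6), so the eigenvalues are -6, 0, 2.
s=2: eigenvector (1, 2, 0).
s=0: eigenvector (-2, -3, 0).
s=-6: eigenvector (-1, -2, 1).
P = [[1, -2, -1], [2, -3, -2], [0, 0, 1]], D = diag(2, 0, -6), P⁻¹ = [[-3, 2, 1], [-2, 1, 0], [0, 0, 1]].
Q⁴ = P·diag(16, 0, 1296)·P⁻¹ = [[-48, 32, -1280], [-96, 64, -2560], [0, 0, 1296]].
The requested entry is 32.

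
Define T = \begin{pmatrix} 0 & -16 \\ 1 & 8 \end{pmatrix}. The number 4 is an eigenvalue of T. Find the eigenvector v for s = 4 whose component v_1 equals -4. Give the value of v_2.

T − 4I = [[-4, -16], [1, 4]].
Solving (T − 4I)v = 0 gives the eigenspace spanned by (-4, 1).
With v_1 = -4, v = (-4, 1), so v_2 = 1.

1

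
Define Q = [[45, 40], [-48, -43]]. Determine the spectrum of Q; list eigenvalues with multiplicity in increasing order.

Characteristic polynomial: p(r) = r^2 - 2r - 15 = (r - 5)(r + 3).
Roots (with multiplicity): -3, 5.

-3, 5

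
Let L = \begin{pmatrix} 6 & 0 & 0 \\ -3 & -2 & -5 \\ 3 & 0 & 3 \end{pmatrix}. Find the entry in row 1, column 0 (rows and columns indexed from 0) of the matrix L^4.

Characteristic polynomial: t^3 - 7t^2 + 36 = (t - 6)(t - 3)(t + 2), so the eigenvalues are -2, 3, 6.
t=-2: eigenvector (0, 1, 0).
t=3: eigenvector (0, 1, -1).
t=6: eigenvector (1, -1, 1).
P = [[0, 0, 1], [1, 1, -1], [0, -1, 1]], D = diag(-2, 3, 6), P⁻¹ = [[0, 1, 1], [1, 0, -1], [1, 0, 0]].
L⁴ = P·diag(16, 81, 1296)·P⁻¹ = [[1296, 0, 0], [-1215, 16, -65], [1215, 0, 81]].
The requested entry is -1215.

-1215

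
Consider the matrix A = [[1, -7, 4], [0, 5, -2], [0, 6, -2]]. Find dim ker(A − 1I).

A − 1I = [[0, -7, 4], [0, 4, -2], [0, 6, -3]].
This matrix has rank 2, so its null space has dimension 3 − 2 = 1.

1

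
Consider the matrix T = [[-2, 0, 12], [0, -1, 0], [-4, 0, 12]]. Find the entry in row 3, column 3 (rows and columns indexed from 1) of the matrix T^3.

672

Characteristic polynomial: λ^3 - 9λ^2 + 14λ + 24 = (λ - 6)(λ - 4)(λ + 1), so the eigenvalues are -1, 4, 6.
λ=4: eigenvector (2, 0, 1).
λ=-1: eigenvector (0, 1, 0).
λ=6: eigenvector (-3, 0, -2).
P = [[2, 0, -3], [0, 1, 0], [1, 0, -2]], D = diag(4, -1, 6), P⁻¹ = [[2, 0, -3], [0, 1, 0], [1, 0, -2]].
T³ = P·diag(64, -1, 216)·P⁻¹ = [[-392, 0, 912], [0, -1, 0], [-304, 0, 672]].
The requested entry is 672.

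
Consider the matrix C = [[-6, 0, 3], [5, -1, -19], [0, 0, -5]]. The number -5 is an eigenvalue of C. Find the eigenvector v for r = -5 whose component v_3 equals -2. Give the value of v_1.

-6

C + 5I = [[-1, 0, 3], [5, 4, -19], [0, 0, 0]].
Solving (C + 5I)v = 0 gives the eigenspace spanned by (-6, -2, -2).
With v_3 = -2, v = (-6, -2, -2), so v_1 = -6.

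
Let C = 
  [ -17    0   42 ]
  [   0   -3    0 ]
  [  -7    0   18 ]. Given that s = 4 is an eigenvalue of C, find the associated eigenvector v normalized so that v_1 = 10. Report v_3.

C − 4I = [[-21, 0, 42], [0, -7, 0], [-7, 0, 14]].
Solving (C − 4I)v = 0 gives the eigenspace spanned by (10, 0, 5).
With v_1 = 10, v = (10, 0, 5), so v_3 = 5.

5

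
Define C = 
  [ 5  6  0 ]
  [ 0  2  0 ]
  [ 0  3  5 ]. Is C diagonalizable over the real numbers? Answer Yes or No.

Yes

Characteristic polynomial: p(r) = r^3 - 12r^2 + 45r - 50 = (r - 5)^2(r - 2).
r = 5 has algebraic multiplicity 2; rank(C − 5I) = 1, so geometric multiplicity = 2.
Every eigenvalue has geometric = algebraic multiplicity, so C is diagonalizable.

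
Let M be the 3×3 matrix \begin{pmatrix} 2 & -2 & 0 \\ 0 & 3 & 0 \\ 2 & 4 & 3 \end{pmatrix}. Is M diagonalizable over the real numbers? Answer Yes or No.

Yes

Characteristic polynomial: p(s) = s^3 - 8s^2 + 21s - 18 = (s - 3)^2(s - 2).
s = 3 has algebraic multiplicity 2; rank(M − 3I) = 1, so geometric multiplicity = 2.
Every eigenvalue has geometric = algebraic multiplicity, so M is diagonalizable.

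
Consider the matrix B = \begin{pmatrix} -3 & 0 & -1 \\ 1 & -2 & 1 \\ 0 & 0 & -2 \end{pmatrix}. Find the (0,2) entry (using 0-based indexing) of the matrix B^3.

Characteristic polynomial: r^3 + 7r^2 + 16r + 12 = (r + 2)^2(r + 3), so the eigenvalues are -3, -2, -2.
r=-3: eigenvector (1, -1, 0).
r=-2: eigenvector (1, 3, -1).
r=-2: eigenvector (-1, -2, 1).
P = [[1, 1, -1], [-1, 3, -2], [0, -1, 1]], D = diag(-3, -2, -2), P⁻¹ = [[1, 0, 1], [1, 1, 3], [1, 1, 4]].
B³ = P·diag(-27, -8, -8)·P⁻¹ = [[-27, 0, -19], [19, -8, 19], [0, 0, -8]].
The requested entry is -19.

-19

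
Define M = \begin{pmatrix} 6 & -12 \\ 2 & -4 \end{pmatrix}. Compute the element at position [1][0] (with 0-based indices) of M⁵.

Characteristic polynomial: μ^2 - 2μ = μ(μ - 2), so the eigenvalues are 0, 2.
μ=2: eigenvector (3, 1).
μ=0: eigenvector (2, 1).
P = [[3, 2], [1, 1]], D = diag(2, 0), P⁻¹ = [[1, -2], [-1, 3]].
M⁵ = P·diag(32, 0)·P⁻¹ = [[96, -192], [32, -64]].
The requested entry is 32.

32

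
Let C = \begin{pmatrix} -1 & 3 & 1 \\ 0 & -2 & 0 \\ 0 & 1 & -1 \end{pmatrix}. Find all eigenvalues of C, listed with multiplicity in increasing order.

Characteristic polynomial: p(t) = t^3 + 4t^2 + 5t + 2 = (t + 1)^2(t + 2).
Roots (with multiplicity): -2, -1, -1.

-2, -1, -1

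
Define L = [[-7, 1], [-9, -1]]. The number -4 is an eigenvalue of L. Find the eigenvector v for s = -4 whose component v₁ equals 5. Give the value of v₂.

L + 4I = [[-3, 1], [-9, 3]].
Solving (L + 4I)v = 0 gives the eigenspace spanned by (5, 15).
With v₁ = 5, v = (5, 15), so v₂ = 15.

15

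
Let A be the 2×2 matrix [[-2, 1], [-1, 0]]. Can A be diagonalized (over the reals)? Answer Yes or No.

Characteristic polynomial: p(r) = r^2 + 2r + 1 = (r + 1)^2.
r = -1 has algebraic multiplicity 2; rank(A + 1I) = 1, so geometric multiplicity = 1.
Geometric multiplicity < algebraic multiplicity, so A is not diagonalizable.

No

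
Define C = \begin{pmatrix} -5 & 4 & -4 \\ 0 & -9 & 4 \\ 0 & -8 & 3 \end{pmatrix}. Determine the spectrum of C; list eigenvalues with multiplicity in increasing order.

Characteristic polynomial: p(s) = s^3 + 11s^2 + 35s + 25 = (s + 1)(s + 5)^2.
Roots (with multiplicity): -5, -5, -1.

-5, -5, -1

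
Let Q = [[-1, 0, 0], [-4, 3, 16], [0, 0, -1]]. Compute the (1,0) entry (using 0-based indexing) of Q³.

-28

Characteristic polynomial: s^3 - s^2 - 5s - 3 = (s - 3)(s + 1)^2, so the eigenvalues are -1, -1, 3.
s=-1: eigenvector (-1, -5, 1).
s=3: eigenvector (0, 1, 0).
s=-1: eigenvector (1, 1, 0).
P = [[-1, 0, 1], [-5, 1, 1], [1, 0, 0]], D = diag(-1, 3, -1), P⁻¹ = [[0, 0, 1], [-1, 1, 4], [1, 0, 1]].
Q³ = P·diag(-1, 27, -1)·P⁻¹ = [[-1, 0, 0], [-28, 27, 112], [0, 0, -1]].
The requested entry is -28.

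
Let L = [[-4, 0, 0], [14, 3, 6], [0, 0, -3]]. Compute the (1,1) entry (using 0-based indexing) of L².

9

Characteristic polynomial: λ^3 + 4λ^2 - 9λ - 36 = (λ - 3)(λ + 3)(λ + 4), so the eigenvalues are -4, -3, 3.
λ=-4: eigenvector (1, -2, 0).
λ=3: eigenvector (0, 1, 0).
λ=-3: eigenvector (0, -1, 1).
P = [[1, 0, 0], [-2, 1, -1], [0, 0, 1]], D = diag(-4, 3, -3), P⁻¹ = [[1, 0, 0], [2, 1, 1], [0, 0, 1]].
L² = P·diag(16, 9, 9)·P⁻¹ = [[16, 0, 0], [-14, 9, 0], [0, 0, 9]].
The requested entry is 9.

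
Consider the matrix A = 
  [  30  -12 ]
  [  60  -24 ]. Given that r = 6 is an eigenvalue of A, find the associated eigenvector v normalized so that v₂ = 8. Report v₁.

4

A − 6I = [[24, -12], [60, -30]].
Solving (A − 6I)v = 0 gives the eigenspace spanned by (4, 8).
With v₂ = 8, v = (4, 8), so v₁ = 4.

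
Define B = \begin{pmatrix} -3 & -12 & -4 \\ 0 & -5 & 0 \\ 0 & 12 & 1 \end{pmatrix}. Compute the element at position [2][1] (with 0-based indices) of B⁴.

-1248

Characteristic polynomial: s^3 + 7s^2 + 7s - 15 = (s - 1)(s + 3)(s + 5), so the eigenvalues are -5, -3, 1.
s=1: eigenvector (-1, 0, 1).
s=-5: eigenvector (2, 1, -2).
s=-3: eigenvector (1, 0, 0).
P = [[-1, 2, 1], [0, 1, 0], [1, -2, 0]], D = diag(1, -5, -3), P⁻¹ = [[0, 2, 1], [0, 1, 0], [1, 0, 1]].
B⁴ = P·diag(1, 625, 81)·P⁻¹ = [[81, 1248, 80], [0, 625, 0], [0, -1248, 1]].
The requested entry is -1248.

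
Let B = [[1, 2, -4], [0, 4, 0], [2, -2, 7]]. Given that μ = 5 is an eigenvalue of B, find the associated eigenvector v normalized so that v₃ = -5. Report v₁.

B − 5I = [[-4, 2, -4], [0, -1, 0], [2, -2, 2]].
Solving (B − 5I)v = 0 gives the eigenspace spanned by (5, 0, -5).
With v₃ = -5, v = (5, 0, -5), so v₁ = 5.

5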